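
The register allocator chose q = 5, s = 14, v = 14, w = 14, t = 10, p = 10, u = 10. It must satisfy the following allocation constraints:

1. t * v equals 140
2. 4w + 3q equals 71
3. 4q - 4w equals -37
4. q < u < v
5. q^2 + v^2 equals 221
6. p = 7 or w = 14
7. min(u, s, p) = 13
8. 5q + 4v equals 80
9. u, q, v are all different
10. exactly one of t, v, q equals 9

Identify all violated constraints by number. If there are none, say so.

1. t * v = 10 * 14 = 140  true
2. 4w + 3q = 4(14) + 3(5) = 71  true
3. 4q - 4w = 4(5) - 4(14) = -36, not -37  false
4. values 5 < 10 < 14  true
5. q^2 + v^2 = 5^2 + 14^2 = 25 + 196 = 221  true
6. p = 10 ≠ 7, but w = 14 = 14 (second disjunct)  true
7. min(10, 14, 10) = 10, not 13  false
8. 5q + 4v = 5(5) + 4(14) = 81, not 80  false
9. values 10, 5, 14 are pairwise distinct  true
10. t=10, v=14, q=5; 0 of them equal 9, not exactly one  false

Violated: 3, 7, 8, 10.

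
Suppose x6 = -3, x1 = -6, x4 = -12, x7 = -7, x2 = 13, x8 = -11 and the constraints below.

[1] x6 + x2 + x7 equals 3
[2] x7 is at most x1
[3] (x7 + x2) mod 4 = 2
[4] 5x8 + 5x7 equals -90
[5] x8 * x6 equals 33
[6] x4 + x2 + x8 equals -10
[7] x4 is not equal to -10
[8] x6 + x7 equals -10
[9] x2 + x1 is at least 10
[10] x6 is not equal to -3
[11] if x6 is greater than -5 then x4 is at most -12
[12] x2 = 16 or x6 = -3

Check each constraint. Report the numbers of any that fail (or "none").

[1] x6 + x2 + x7 = -3 + 13 + (-7) = 3 — holds.
[2] x7 = -7, x1 = -6; -7 ≤ -6 — holds.
[3] x7 + x2 = 6; 6 mod 4 = 2 — holds.
[4] 5x8 + 5x7 = 5(-11) + 5(-7) = -90 — holds.
[5] x8 * x6 = -11 * (-3) = 33 — holds.
[6] x4 + x2 + x8 = -12 + 13 + (-11) = -10 — holds.
[7] x4 = -12, and -12 ≠ -10 — holds.
[8] x6 + x7 = -3 + (-7) = -10 — holds.
[9] x2 + x1 = 13 + (-6) = 7; 7 < 10, bound 10 not met — does not hold.
[10] x6 = -3, but -3 is required to differ — does not hold.
[11] x6 = -3 > -5, so we need x4 ≤ -12; x4 = -12 ≤ -12 — holds.
[12] x2 = 13 ≠ 16, but x6 = -3 = -3 (second disjunct) — holds.

The assignment fails constraints 9 and 10.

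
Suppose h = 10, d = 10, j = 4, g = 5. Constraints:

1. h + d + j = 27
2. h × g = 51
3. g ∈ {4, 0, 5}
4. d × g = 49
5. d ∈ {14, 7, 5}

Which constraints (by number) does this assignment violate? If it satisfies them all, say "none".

Violated: 1, 2, 4, 5.

1. h + d + j = 10 + 10 + 4 = 24, not 27  ✘
2. h × g = 10 × 5 = 50, not 51  ✘
3. g = 5 is in {4, 0, 5}  ✔
4. d × g = 10 × 5 = 50, not 49  ✘
5. d = 10 is not in {14, 7, 5}  ✘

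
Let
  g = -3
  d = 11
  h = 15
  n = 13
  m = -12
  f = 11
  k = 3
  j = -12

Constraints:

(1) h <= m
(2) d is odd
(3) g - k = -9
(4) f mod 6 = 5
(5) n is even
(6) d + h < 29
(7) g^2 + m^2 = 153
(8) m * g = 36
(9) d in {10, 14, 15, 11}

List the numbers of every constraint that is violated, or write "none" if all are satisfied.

(1) h = 15, m = -12; 15 > -12 (want ≤)  no
(2) d = 11 is odd  yes
(3) g - k = -3 - 3 = -6, not -9  no
(4) 11 mod 6 = 5  yes
(5) n = 13 is odd  no
(6) d + h = 11 + 15 = 26; 26 < 29  yes
(7) g^2 + m^2 = (-3)^2 + (-12)^2 = 9 + 144 = 153  yes
(8) m * g = -12 * (-3) = 36  yes
(9) d = 11 is in {10, 14, 15, 11}  yes

The assignment fails constraints 1, 3, and 5.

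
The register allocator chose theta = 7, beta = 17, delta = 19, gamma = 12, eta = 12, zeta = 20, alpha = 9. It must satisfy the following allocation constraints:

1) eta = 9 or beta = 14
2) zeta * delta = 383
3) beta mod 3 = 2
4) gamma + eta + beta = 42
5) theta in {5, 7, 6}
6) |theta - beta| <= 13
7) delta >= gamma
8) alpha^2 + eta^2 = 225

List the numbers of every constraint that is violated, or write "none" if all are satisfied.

1) eta = 12 ≠ 9 and beta = 17 ≠ 14; both disjuncts false  false
2) zeta * delta = 20 * 19 = 380, not 383  false
3) 17 mod 3 = 2  true
4) gamma + eta + beta = 12 + 12 + 17 = 41, not 42  false
5) theta = 7 is in {5, 7, 6}  true
6) |7 - 17| = 10; 10 ≤ 13  true
7) delta = 19, gamma = 12; 19 ≥ 12  true
8) alpha^2 + eta^2 = 9^2 + 12^2 = 81 + 144 = 225  true

Constraints 1, 2, 4 do not hold.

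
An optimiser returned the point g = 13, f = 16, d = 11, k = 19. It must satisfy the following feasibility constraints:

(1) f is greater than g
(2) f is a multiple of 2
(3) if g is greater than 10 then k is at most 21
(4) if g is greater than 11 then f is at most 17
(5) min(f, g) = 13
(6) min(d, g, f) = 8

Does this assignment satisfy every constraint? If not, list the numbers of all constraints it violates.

(1) f = 16, g = 13; 16 > 13  ✔
(2) 16 / 2 = 8, so 2 divides 16  ✔
(3) g = 13 > 10, so we need k ≤ 21; k = 19 ≤ 21  ✔
(4) g = 13 > 11, so we need f ≤ 17; f = 16 ≤ 17  ✔
(5) min(16, 13) = 13  ✔
(6) min(11, 13, 16) = 11, not 8  ✘

No — constraint 6 is not satisfied.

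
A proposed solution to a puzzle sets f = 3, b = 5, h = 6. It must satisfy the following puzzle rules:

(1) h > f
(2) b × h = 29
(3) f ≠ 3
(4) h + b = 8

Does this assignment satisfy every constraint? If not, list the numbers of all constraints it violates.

The assignment fails constraints 2, 3, and 4.

(1) h = 6, f = 3; 6 > 3 — holds.
(2) b × h = 5 × 6 = 30, not 29 — fails.
(3) f = 3, but 3 is required to differ — fails.
(4) h + b = 6 + 5 = 11, not 8 — fails.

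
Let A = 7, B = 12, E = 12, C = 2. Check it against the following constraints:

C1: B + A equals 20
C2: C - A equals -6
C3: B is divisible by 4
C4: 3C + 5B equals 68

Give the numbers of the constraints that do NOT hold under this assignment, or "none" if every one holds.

Violated: 1, 2, 4.

C1: B + A = 12 + 7 = 19, not 20  false
C2: C - A = 2 - 7 = -5, not -6  false
C3: 12 / 4 = 3, so 4 divides 12  true
C4: 3C + 5B = 3(2) + 5(12) = 66, not 68  false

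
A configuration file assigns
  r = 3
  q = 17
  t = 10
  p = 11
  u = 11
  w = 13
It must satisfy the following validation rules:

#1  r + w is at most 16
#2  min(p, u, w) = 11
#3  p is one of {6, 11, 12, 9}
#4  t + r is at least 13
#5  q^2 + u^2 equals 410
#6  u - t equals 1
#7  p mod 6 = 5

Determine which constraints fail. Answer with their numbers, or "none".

#1 r + w = 3 + 13 = 16; 16 ≤ 16  yes
#2 min(11, 11, 13) = 11  yes
#3 p = 11 is in {6, 11, 12, 9}  yes
#4 t + r = 10 + 3 = 13; 13 ≥ 13  yes
#5 q^2 + u^2 = 17^2 + 11^2 = 289 + 121 = 410  yes
#6 u - t = 11 - 10 = 1  yes
#7 11 mod 6 = 5  yes

None — every constraint holds.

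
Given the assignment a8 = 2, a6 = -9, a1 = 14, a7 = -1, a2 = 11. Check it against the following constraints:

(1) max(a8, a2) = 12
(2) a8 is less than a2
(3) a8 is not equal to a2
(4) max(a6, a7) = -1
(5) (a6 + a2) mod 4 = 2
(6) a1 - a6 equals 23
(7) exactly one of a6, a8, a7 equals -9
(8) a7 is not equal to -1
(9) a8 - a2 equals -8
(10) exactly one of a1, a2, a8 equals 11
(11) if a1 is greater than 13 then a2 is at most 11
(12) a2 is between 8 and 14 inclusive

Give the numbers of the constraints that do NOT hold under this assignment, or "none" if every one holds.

Violated: 1, 8, and 9.

(1) max(2, 11) = 11, not 12 — does not hold.
(2) a8 = 2, a2 = 11; 2 < 11 — holds.
(3) a8 = 2, a2 = 11; distinct — holds.
(4) max(-9, -1) = -1 — holds.
(5) a6 + a2 = 2; 2 mod 4 = 2 — holds.
(6) a1 - a6 = 14 - (-9) = 23 — holds.
(7) a6=-9, a8=2, a7=-1; 1 of them equals -9 — holds.
(8) a7 = -1, but -1 is required to differ — does not hold.
(9) a8 - a2 = 2 - 11 = -9, not -8 — does not hold.
(10) a1=14, a2=11, a8=2; 1 of them equals 11 — holds.
(11) a1 = 14 > 13, so we need a2 ≤ 11; a2 = 11 ≤ 11 — holds.
(12) a2 = 11 lies in [8, 14] — holds.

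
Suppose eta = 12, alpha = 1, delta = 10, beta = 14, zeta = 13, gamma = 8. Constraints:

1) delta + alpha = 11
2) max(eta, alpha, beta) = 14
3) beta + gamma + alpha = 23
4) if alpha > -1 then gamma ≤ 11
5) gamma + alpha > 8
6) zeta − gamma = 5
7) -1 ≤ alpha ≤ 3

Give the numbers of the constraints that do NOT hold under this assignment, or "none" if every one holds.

1) delta + alpha = 10 + 1 = 11  holds
2) max(12, 1, 14) = 14  holds
3) beta + gamma + alpha = 14 + 8 + 1 = 23  holds
4) alpha = 1 > -1, so we need gamma ≤ 11; gamma = 8 ≤ 11  holds
5) gamma + alpha = 8 + 1 = 9; 9 > 8  holds
6) zeta − gamma = 13 − 8 = 5  holds
7) alpha = 1 lies in [-1, 3]  holds

None — every constraint holds.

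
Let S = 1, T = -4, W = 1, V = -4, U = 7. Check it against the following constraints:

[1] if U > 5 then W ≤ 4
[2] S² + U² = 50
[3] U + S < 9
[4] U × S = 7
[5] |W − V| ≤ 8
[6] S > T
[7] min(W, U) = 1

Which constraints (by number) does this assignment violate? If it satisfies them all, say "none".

Yes — all constraints hold.

[1] U = 7 > 5, so we need W ≤ 4; W = 1 ≤ 4 — holds.
[2] S² + U² = 1² + 7² = 1 + 49 = 50 — holds.
[3] U + S = 7 + 1 = 8; 8 < 9 — holds.
[4] U × S = 7 × 1 = 7 — holds.
[5] |1 − (-4)| = 5; 5 ≤ 8 — holds.
[6] S = 1, T = -4; 1 > -4 — holds.
[7] min(1, 7) = 1 — holds.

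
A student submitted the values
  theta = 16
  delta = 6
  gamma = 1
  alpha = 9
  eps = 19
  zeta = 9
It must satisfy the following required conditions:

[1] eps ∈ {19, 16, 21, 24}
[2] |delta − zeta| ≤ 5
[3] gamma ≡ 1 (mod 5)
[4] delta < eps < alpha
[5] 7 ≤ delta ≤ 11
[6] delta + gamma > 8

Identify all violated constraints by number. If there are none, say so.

[1] eps = 19 is in {19, 16, 21, 24} — holds.
[2] |6 − 9| = 3; 3 ≤ 5 — holds.
[3] 1 mod 5 = 1 — holds.
[4] values 6, 19, 9; eps = 19 is not < alpha = 9 — fails.
[5] delta = 6 is outside [7, 11] — fails.
[6] delta + gamma = 6 + 1 = 7; 7 ≤ 8, bound 8 not met — fails.

The assignment fails constraints 4, 5, and 6.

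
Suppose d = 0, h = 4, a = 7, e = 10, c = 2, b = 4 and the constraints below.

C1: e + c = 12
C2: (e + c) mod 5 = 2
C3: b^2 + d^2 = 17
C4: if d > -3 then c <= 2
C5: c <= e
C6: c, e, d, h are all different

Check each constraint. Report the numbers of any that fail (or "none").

The assignment fails constraint 3.

C1: e + c = 10 + 2 = 12 — holds.
C2: e + c = 12; 12 mod 5 = 2 — holds.
C3: b^2 + d^2 = 4^2 + 0^2 = 16 + 0 = 16, not 17 — does not hold.
C4: d = 0 > -3, so we need c ≤ 2; c = 2 ≤ 2 — holds.
C5: c = 2, e = 10; 2 ≤ 10 — holds.
C6: values 2, 10, 0, 4 are pairwise distinct — holds.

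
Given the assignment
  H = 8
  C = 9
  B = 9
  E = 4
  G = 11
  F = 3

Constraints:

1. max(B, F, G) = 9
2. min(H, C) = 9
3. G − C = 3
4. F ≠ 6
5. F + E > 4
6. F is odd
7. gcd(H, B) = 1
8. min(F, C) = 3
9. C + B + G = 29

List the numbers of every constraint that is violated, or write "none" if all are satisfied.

1. max(9, 3, 11) = 11, not 9 — fails.
2. min(8, 9) = 8, not 9 — fails.
3. G − C = 11 − 9 = 2, not 3 — fails.
4. F = 3, and 3 ≠ 6 — holds.
5. F + E = 3 + 4 = 7; 7 > 4 — holds.
6. F = 3 is odd — holds.
7. gcd(8, 9) = 1 — holds.
8. min(3, 9) = 3 — holds.
9. C + B + G = 9 + 9 + 11 = 29 — holds.

The assignment fails constraints 1, 2, 3.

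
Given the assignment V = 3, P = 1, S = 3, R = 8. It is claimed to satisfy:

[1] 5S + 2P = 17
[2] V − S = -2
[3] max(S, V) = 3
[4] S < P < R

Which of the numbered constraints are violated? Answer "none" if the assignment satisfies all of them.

Violated: 2 and 4.

[1] 5S + 2P = 5(3) + 2(1) = 17 — satisfied.
[2] V − S = 3 − 3 = 0, not -2 — violated.
[3] max(3, 3) = 3 — satisfied.
[4] values 3, 1, 8; S = 3 is not < P = 1 — violated.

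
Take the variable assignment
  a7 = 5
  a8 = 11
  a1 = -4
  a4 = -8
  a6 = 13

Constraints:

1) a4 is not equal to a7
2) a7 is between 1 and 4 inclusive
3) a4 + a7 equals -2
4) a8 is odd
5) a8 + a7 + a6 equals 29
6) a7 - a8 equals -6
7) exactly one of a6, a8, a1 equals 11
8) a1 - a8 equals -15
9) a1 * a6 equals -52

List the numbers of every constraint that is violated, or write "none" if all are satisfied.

Violated: 2, 3.

1) a4 = -8, a7 = 5; distinct — holds.
2) a7 = 5 is outside [1, 4] — does not hold.
3) a4 + a7 = -8 + 5 = -3, not -2 — does not hold.
4) a8 = 11 is odd — holds.
5) a8 + a7 + a6 = 11 + 5 + 13 = 29 — holds.
6) a7 - a8 = 5 - 11 = -6 — holds.
7) a6=13, a8=11, a1=-4; 1 of them equals 11 — holds.
8) a1 - a8 = -4 - 11 = -15 — holds.
9) a1 * a6 = -4 * 13 = -52 — holds.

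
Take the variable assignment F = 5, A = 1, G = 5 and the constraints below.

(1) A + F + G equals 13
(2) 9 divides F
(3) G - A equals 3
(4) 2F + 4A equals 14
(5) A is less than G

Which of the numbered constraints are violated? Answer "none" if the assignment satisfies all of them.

(1) A + F + G = 1 + 5 + 5 = 11, not 13  false
(2) 5 = 9*0 + 5, so 9 does not divide 5  false
(3) G - A = 5 - 1 = 4, not 3  false
(4) 2F + 4A = 2(5) + 4(1) = 14  true
(5) A = 1, G = 5; 1 < 5  true

Constraints 1, 2, and 3 are violated.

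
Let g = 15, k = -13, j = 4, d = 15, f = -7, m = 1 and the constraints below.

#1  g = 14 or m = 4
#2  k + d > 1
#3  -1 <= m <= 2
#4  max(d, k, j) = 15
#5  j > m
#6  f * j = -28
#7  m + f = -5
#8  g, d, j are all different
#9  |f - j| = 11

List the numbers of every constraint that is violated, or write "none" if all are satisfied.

Violated: 1, 7, and 8.

#1 g = 15 ≠ 14 and m = 1 ≠ 4; both disjuncts false  ✗
#2 k + d = -13 + 15 = 2; 2 > 1  ✓
#3 m = 1 lies in [-1, 2]  ✓
#4 max(15, -13, 4) = 15  ✓
#5 j = 4, m = 1; 4 > 1  ✓
#6 f * j = -7 * 4 = -28  ✓
#7 m + f = 1 + (-7) = -6, not -5  ✗
#8 g = d = 15, not all different  ✗
#9 |-7 - 4| = 11  ✓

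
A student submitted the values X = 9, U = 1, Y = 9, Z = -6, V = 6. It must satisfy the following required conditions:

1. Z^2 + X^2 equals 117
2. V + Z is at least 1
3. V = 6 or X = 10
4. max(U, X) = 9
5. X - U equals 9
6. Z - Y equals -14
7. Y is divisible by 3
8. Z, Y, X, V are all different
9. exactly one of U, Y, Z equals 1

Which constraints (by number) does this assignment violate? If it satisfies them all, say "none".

The assignment fails constraints 2, 5, 6, and 8.

1. Z^2 + X^2 = (-6)^2 + 9^2 = 36 + 81 = 117  ✔
2. V + Z = 6 + (-6) = 0; 0 < 1, bound 1 not met  ✘
3. V = 6 = 6 (first disjunct)  ✔
4. max(1, 9) = 9  ✔
5. X - U = 9 - 1 = 8, not 9  ✘
6. Z - Y = -6 - 9 = -15, not -14  ✘
7. 9 / 3 = 3, so 3 divides 9  ✔
8. Y = X = 9, not all different  ✘
9. U=1, Y=9, Z=-6; 1 of them equals 1  ✔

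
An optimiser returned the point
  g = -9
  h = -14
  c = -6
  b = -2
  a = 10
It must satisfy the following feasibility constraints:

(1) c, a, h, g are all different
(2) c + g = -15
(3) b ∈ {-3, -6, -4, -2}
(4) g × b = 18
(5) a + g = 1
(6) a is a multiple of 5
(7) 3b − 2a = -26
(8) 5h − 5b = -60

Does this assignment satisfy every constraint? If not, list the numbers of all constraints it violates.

(1) values -6, 10, -14, -9 are pairwise distinct — satisfied.
(2) c + g = -6 + (-9) = -15 — satisfied.
(3) b = -2 is in {-3, -6, -4, -2} — satisfied.
(4) g × b = -9 × (-2) = 18 — satisfied.
(5) a + g = 10 + (-9) = 1 — satisfied.
(6) 10 / 5 = 2, so 5 divides 10 — satisfied.
(7) 3b − 2a = 3(-2) − 2(10) = -26 — satisfied.
(8) 5h − 5b = 5(-14) − 5(-2) = -60 — satisfied.

All constraints are satisfied.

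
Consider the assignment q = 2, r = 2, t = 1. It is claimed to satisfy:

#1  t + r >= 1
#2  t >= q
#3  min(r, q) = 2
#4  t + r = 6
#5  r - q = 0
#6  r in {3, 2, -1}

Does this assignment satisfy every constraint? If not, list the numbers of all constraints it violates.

#1 t + r = 1 + 2 = 3; 3 ≥ 1 — satisfied.
#2 t = 1, q = 2; 1 < 2 (want ≥) — violated.
#3 min(2, 2) = 2 — satisfied.
#4 t + r = 1 + 2 = 3, not 6 — violated.
#5 r - q = 2 - 2 = 0 — satisfied.
#6 r = 2 is in {3, 2, -1} — satisfied.

Constraints 2, 4 are violated.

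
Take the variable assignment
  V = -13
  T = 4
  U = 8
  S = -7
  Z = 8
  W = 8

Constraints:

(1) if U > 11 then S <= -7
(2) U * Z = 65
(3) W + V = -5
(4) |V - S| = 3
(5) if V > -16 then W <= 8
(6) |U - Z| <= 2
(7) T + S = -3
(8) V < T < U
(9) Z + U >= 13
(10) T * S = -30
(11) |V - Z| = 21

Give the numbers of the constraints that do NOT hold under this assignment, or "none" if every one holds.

Constraints 2, 4, 10 are violated.

(1) U = 8, not > 11; antecedent false, conditional vacuously true — satisfied.
(2) U * Z = 8 * 8 = 64, not 65 — violated.
(3) W + V = 8 + (-13) = -5 — satisfied.
(4) |-13 - (-7)| = 6, not 3 — violated.
(5) V = -13 > -16, so we need W ≤ 8; W = 8 ≤ 8 — satisfied.
(6) |8 - 8| = 0; 0 ≤ 2 — satisfied.
(7) T + S = 4 + (-7) = -3 — satisfied.
(8) values -13 < 4 < 8 — satisfied.
(9) Z + U = 8 + 8 = 16; 16 ≥ 13 — satisfied.
(10) T * S = 4 * (-7) = -28, not -30 — violated.
(11) |-13 - 8| = 21 — satisfied.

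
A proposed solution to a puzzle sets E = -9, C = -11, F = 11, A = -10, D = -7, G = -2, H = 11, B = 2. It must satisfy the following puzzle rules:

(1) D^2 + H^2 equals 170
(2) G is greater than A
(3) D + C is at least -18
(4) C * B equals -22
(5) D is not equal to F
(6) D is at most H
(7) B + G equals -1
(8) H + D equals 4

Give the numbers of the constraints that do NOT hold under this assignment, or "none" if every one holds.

Violated: 7.

(1) D^2 + H^2 = (-7)^2 + 11^2 = 49 + 121 = 170  ✔
(2) G = -2, A = -10; -2 > -10  ✔
(3) D + C = -7 + (-11) = -18; -18 ≥ -18  ✔
(4) C * B = -11 * 2 = -22  ✔
(5) D = -7, F = 11; distinct  ✔
(6) D = -7, H = 11; -7 ≤ 11  ✔
(7) B + G = 2 + (-2) = 0, not -1  ✘
(8) H + D = 11 + (-7) = 4  ✔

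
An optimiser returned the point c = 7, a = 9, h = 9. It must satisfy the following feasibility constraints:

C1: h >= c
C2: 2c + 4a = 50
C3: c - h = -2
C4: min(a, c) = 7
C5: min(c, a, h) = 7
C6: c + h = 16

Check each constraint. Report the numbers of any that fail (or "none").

All constraints are satisfied.

C1: h = 9, c = 7; 9 ≥ 7 — holds.
C2: 2c + 4a = 2(7) + 4(9) = 50 — holds.
C3: c - h = 7 - 9 = -2 — holds.
C4: min(9, 7) = 7 — holds.
C5: min(7, 9, 9) = 7 — holds.
C6: c + h = 7 + 9 = 16 — holds.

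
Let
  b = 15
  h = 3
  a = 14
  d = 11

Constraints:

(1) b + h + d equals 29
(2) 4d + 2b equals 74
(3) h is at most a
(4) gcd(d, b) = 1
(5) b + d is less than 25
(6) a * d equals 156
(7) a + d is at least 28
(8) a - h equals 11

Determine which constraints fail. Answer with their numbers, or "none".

Violated: 5, 6, 7.

(1) b + h + d = 15 + 3 + 11 = 29 — holds.
(2) 4d + 2b = 4(11) + 2(15) = 74 — holds.
(3) h = 3, a = 14; 3 ≤ 14 — holds.
(4) gcd(11, 15) = 1 — holds.
(5) b + d = 15 + 11 = 26; 26 ≥ 25, bound 25 not met — fails.
(6) a * d = 14 * 11 = 154, not 156 — fails.
(7) a + d = 14 + 11 = 25; 25 < 28, bound 28 not met — fails.
(8) a - h = 14 - 3 = 11 — holds.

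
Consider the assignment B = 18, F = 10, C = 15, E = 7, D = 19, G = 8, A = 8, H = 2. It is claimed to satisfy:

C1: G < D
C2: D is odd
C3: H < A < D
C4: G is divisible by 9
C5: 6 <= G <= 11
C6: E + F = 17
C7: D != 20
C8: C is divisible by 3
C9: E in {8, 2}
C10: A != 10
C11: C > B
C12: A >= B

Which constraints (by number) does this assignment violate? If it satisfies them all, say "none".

No — constraints 4, 9, 11, 12 are not satisfied.

C1: G = 8, D = 19; 8 < 19 — OK.
C2: D = 19 is odd — OK.
C3: values 2 < 8 < 19 — OK.
C4: 8 = 9*0 + 8, so 9 does not divide 8 — violated.
C5: G = 8 lies in [6, 11] — OK.
C6: E + F = 7 + 10 = 17 — OK.
C7: D = 19, and 19 ≠ 20 — OK.
C8: 15 / 3 = 5, so 3 divides 15 — OK.
C9: E = 7 is not in {8, 2} — violated.
C10: A = 8, and 8 ≠ 10 — OK.
C11: C = 15, B = 18; 15 ≤ 18 (want >) — violated.
C12: A = 8, B = 18; 8 < 18 (want ≥) — violated.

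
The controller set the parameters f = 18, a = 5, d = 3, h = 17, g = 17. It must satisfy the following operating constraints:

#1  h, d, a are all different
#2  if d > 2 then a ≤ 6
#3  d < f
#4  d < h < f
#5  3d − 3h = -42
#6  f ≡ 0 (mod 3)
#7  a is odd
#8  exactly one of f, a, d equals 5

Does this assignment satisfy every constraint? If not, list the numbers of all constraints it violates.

#1 values 17, 3, 5 are pairwise distinct  yes
#2 d = 3 > 2, so we need a ≤ 6; a = 5 ≤ 6  yes
#3 d = 3, f = 18; 3 < 18  yes
#4 values 3 < 17 < 18  yes
#5 3d − 3h = 3(3) − 3(17) = -42  yes
#6 18 mod 3 = 0  yes
#7 a = 5 is odd  yes
#8 f=18, a=5, d=3; 1 of them equals 5  yes

All constraints are satisfied.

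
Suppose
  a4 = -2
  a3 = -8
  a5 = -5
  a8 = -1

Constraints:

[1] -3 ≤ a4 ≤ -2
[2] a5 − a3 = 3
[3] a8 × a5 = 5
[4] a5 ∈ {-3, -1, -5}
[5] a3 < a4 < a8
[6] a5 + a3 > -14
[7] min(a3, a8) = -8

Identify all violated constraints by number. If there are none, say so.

The assignment satisfies every constraint.

[1] a4 = -2 lies in [-3, -2] — OK.
[2] a5 − a3 = -5 − (-8) = 3 — OK.
[3] a8 × a5 = -1 × (-5) = 5 — OK.
[4] a5 = -5 is in {-3, -1, -5} — OK.
[5] values -8 < -2 < -1 — OK.
[6] a5 + a3 = -5 + (-8) = -13; -13 > -14 — OK.
[7] min(-8, -1) = -8 — OK.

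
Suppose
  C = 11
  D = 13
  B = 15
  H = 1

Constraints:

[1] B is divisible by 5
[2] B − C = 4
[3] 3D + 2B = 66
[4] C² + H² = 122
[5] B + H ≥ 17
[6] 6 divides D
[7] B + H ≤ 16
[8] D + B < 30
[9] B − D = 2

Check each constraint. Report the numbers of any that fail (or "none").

No — constraints 3, 5, and 6 are not satisfied.

[1] 15 / 5 = 3, so 5 divides 15  ✓
[2] B − C = 15 − 11 = 4  ✓
[3] 3D + 2B = 3(13) + 2(15) = 69, not 66  ✗
[4] C² + H² = 11² + 1² = 121 + 1 = 122  ✓
[5] B + H = 15 + 1 = 16; 16 < 17, bound 17 not met  ✗
[6] 13 = 6×2 + 1, so 6 does not divide 13  ✗
[7] B + H = 15 + 1 = 16; 16 ≤ 16  ✓
[8] D + B = 13 + 15 = 28; 28 < 30  ✓
[9] B − D = 15 − 13 = 2  ✓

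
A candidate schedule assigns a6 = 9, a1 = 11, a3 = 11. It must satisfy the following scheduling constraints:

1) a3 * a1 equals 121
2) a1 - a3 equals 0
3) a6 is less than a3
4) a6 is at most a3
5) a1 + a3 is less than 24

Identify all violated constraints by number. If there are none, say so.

Yes — all constraints hold.

1) a3 * a1 = 11 * 11 = 121  OK
2) a1 - a3 = 11 - 11 = 0  OK
3) a6 = 9, a3 = 11; 9 < 11  OK
4) a6 = 9, a3 = 11; 9 ≤ 11  OK
5) a1 + a3 = 11 + 11 = 22; 22 < 24  OK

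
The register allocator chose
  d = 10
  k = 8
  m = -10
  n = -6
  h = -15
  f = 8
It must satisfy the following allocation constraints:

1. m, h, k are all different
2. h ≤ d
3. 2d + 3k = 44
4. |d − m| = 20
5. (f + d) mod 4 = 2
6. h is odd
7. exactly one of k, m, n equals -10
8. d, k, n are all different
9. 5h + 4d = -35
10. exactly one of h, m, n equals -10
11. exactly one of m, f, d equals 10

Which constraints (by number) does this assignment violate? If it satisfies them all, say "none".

1. values -10, -15, 8 are pairwise distinct — holds.
2. h = -15, d = 10; -15 ≤ 10 — holds.
3. 2d + 3k = 2(10) + 3(8) = 44 — holds.
4. |10 − (-10)| = 20 — holds.
5. f + d = 18; 18 mod 4 = 2 — holds.
6. h = -15 is odd — holds.
7. k=8, m=-10, n=-6; 1 of them equals -10 — holds.
8. values 10, 8, -6 are pairwise distinct — holds.
9. 5h + 4d = 5(-15) + 4(10) = -35 — holds.
10. h=-15, m=-10, n=-6; 1 of them equals -10 — holds.
11. m=-10, f=8, d=10; 1 of them equals 10 — holds.

The assignment satisfies every constraint.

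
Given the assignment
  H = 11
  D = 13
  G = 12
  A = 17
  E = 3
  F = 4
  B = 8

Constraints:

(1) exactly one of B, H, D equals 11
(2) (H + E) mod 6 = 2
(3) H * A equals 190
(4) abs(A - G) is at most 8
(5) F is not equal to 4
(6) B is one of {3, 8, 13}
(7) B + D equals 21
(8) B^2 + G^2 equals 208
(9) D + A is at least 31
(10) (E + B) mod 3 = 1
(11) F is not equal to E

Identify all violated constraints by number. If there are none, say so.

Constraints 3, 5, 9, and 10 are violated.

(1) B=8, H=11, D=13; 1 of them equals 11 — holds.
(2) H + E = 14; 14 mod 6 = 2 — holds.
(3) H * A = 11 * 17 = 187, not 190 — fails.
(4) abs(17 - 12) = 5; 5 ≤ 8 — holds.
(5) F = 4, but 4 is required to differ — fails.
(6) B = 8 is in {3, 8, 13} — holds.
(7) B + D = 8 + 13 = 21 — holds.
(8) B^2 + G^2 = 8^2 + 12^2 = 64 + 144 = 208 — holds.
(9) D + A = 13 + 17 = 30; 30 < 31, bound 31 not met — fails.
(10) E + B = 11; 11 mod 3 = 2, not 1 — fails.
(11) F = 4, E = 3; distinct — holds.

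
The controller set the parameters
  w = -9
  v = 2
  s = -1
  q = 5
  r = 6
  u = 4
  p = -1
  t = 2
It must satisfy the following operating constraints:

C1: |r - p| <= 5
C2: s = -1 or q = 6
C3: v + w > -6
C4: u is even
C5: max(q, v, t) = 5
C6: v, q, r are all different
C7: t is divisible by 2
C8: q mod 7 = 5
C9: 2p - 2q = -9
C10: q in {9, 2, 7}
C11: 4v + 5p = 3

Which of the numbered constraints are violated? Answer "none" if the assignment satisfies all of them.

Constraints 1, 3, 9, and 10 are violated.

C1: |6 - (-1)| = 7; 7 > 5, exceeds bound 5 — does not hold.
C2: s = -1 = -1 (first disjunct) — holds.
C3: v + w = 2 + (-9) = -7; -7 ≤ -6, bound -6 not met — does not hold.
C4: u = 4 is even — holds.
C5: max(5, 2, 2) = 5 — holds.
C6: values 2, 5, 6 are pairwise distinct — holds.
C7: 2 / 2 = 1, so 2 divides 2 — holds.
C8: 5 mod 7 = 5 — holds.
C9: 2p - 2q = 2(-1) - 2(5) = -12, not -9 — does not hold.
C10: q = 5 is not in {9, 2, 7} — does not hold.
C11: 4v + 5p = 4(2) + 5(-1) = 3 — holds.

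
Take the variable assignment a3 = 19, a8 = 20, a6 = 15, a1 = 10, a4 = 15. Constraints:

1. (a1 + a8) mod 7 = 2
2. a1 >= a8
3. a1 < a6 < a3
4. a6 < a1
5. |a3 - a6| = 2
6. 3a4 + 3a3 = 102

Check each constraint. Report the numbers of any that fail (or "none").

Constraints 2, 4, and 5 do not hold.

1. a1 + a8 = 30; 30 mod 7 = 2  OK
2. a1 = 10, a8 = 20; 10 < 20 (want ≥)  FAIL
3. values 10 < 15 < 19  OK
4. a6 = 15, a1 = 10; 15 ≥ 10 (want <)  FAIL
5. |19 - 15| = 4, not 2  FAIL
6. 3a4 + 3a3 = 3(15) + 3(19) = 102  OK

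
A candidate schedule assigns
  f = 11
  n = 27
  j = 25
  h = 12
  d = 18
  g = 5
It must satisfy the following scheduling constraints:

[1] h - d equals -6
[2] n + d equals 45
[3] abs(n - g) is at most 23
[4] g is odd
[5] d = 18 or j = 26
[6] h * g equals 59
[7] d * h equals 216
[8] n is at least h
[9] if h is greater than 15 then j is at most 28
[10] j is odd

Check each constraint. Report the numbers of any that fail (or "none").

[1] h - d = 12 - 18 = -6  yes
[2] n + d = 27 + 18 = 45  yes
[3] abs(27 - 5) = 22; 22 ≤ 23  yes
[4] g = 5 is odd  yes
[5] d = 18 = 18 (first disjunct)  yes
[6] h * g = 12 * 5 = 60, not 59  no
[7] d * h = 18 * 12 = 216  yes
[8] n = 27, h = 12; 27 ≥ 12  yes
[9] h = 12, not > 15; antecedent false, conditional vacuously true  yes
[10] j = 25 is odd  yes

No — constraint 6 is not satisfied.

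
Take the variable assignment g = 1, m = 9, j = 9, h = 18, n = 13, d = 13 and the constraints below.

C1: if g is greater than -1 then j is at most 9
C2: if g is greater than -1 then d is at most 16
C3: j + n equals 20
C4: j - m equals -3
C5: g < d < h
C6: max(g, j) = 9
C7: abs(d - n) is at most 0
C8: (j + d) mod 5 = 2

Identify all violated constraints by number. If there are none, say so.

C1: g = 1 > -1, so we need j ≤ 9; j = 9 ≤ 9 — holds.
C2: g = 1 > -1, so we need d ≤ 16; d = 13 ≤ 16 — holds.
C3: j + n = 9 + 13 = 22, not 20 — fails.
C4: j - m = 9 - 9 = 0, not -3 — fails.
C5: values 1 < 13 < 18 — holds.
C6: max(1, 9) = 9 — holds.
C7: abs(13 - 13) = 0; 0 ≤ 0 — holds.
C8: j + d = 22; 22 mod 5 = 2 — holds.

Constraints 3 and 4 are violated.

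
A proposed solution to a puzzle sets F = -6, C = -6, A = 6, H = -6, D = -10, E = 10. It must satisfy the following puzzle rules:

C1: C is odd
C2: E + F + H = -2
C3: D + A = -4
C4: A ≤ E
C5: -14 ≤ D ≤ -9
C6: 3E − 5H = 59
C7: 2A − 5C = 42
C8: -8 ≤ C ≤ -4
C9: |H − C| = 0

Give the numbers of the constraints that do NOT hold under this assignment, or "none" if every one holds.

No — constraints 1, 6 are not satisfied.

C1: C = -6 is even — fails.
C2: E + F + H = 10 + (-6) + (-6) = -2 — holds.
C3: D + A = -10 + 6 = -4 — holds.
C4: A = 6, E = 10; 6 ≤ 10 — holds.
C5: D = -10 lies in [-14, -9] — holds.
C6: 3E − 5H = 3(10) − 5(-6) = 60, not 59 — fails.
C7: 2A − 5C = 2(6) − 5(-6) = 42 — holds.
C8: C = -6 lies in [-8, -4] — holds.
C9: |-6 − (-6)| = 0 — holds.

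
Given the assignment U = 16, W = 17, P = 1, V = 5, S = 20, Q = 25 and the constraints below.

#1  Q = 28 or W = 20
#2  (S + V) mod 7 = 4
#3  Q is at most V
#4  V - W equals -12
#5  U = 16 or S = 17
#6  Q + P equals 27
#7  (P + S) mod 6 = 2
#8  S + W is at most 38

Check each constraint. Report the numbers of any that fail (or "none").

The assignment fails constraints 1, 3, 6, and 7.

#1 Q = 25 ≠ 28 and W = 17 ≠ 20; both disjuncts false  FAIL
#2 S + V = 25; 25 mod 7 = 4  OK
#3 Q = 25, V = 5; 25 > 5 (want ≤)  FAIL
#4 V - W = 5 - 17 = -12  OK
#5 U = 16 = 16 (first disjunct)  OK
#6 Q + P = 25 + 1 = 26, not 27  FAIL
#7 P + S = 21; 21 mod 6 = 3, not 2  FAIL
#8 S + W = 20 + 17 = 37; 37 ≤ 38  OK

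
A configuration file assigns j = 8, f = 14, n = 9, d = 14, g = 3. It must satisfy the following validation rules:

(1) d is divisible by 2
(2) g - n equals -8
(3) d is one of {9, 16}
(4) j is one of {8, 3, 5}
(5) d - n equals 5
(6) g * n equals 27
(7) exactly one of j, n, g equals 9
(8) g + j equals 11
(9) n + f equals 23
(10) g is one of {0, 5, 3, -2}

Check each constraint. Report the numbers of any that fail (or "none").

(1) 14 / 2 = 7, so 2 divides 14 — holds.
(2) g - n = 3 - 9 = -6, not -8 — fails.
(3) d = 14 is not in {9, 16} — fails.
(4) j = 8 is in {8, 3, 5} — holds.
(5) d - n = 14 - 9 = 5 — holds.
(6) g * n = 3 * 9 = 27 — holds.
(7) j=8, n=9, g=3; 1 of them equals 9 — holds.
(8) g + j = 3 + 8 = 11 — holds.
(9) n + f = 9 + 14 = 23 — holds.
(10) g = 3 is in {0, 5, 3, -2} — holds.

The assignment fails constraints 2, 3.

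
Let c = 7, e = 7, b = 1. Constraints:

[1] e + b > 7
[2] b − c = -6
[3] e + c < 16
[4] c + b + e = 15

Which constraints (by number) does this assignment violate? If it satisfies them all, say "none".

[1] e + b = 7 + 1 = 8; 8 > 7 — OK.
[2] b − c = 1 − 7 = -6 — OK.
[3] e + c = 7 + 7 = 14; 14 < 16 — OK.
[4] c + b + e = 7 + 1 + 7 = 15 — OK.

Yes — all constraints hold.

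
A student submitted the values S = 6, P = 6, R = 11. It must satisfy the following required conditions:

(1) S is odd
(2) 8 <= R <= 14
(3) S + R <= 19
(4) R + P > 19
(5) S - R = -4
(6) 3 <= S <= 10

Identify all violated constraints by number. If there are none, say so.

(1) S = 6 is even  ✗
(2) R = 11 lies in [8, 14]  ✓
(3) S + R = 6 + 11 = 17; 17 ≤ 19  ✓
(4) R + P = 11 + 6 = 17; 17 ≤ 19, bound 19 not met  ✗
(5) S - R = 6 - 11 = -5, not -4  ✗
(6) S = 6 lies in [3, 10]  ✓

Constraints 1, 4, 5 do not hold.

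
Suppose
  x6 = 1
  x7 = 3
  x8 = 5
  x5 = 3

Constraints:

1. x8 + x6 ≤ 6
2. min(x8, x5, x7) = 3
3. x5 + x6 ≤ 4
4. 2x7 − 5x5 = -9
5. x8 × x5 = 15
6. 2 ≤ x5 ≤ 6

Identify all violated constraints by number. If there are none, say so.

1. x8 + x6 = 5 + 1 = 6; 6 ≤ 6  holds
2. min(5, 3, 3) = 3  holds
3. x5 + x6 = 3 + 1 = 4; 4 ≤ 4  holds
4. 2x7 − 5x5 = 2(3) − 5(3) = -9  holds
5. x8 × x5 = 5 × 3 = 15  holds
6. x5 = 3 lies in [2, 6]  holds

No violations.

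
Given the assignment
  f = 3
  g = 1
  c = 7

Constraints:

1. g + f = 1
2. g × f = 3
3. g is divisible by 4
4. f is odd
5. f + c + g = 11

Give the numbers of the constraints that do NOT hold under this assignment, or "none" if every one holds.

Violated: 1, 3.

1. g + f = 1 + 3 = 4, not 1  no
2. g × f = 1 × 3 = 3  yes
3. 1 = 4×0 + 1, so 4 does not divide 1  no
4. f = 3 is odd  yes
5. f + c + g = 3 + 7 + 1 = 11  yes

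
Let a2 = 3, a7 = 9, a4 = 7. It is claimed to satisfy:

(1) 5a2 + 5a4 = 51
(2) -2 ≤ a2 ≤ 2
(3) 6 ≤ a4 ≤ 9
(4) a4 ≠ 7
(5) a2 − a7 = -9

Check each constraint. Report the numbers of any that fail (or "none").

(1) 5a2 + 5a4 = 5(3) + 5(7) = 50, not 51 — violated.
(2) a2 = 3 is outside [-2, 2] — violated.
(3) a4 = 7 lies in [6, 9] — satisfied.
(4) a4 = 7, but 7 is required to differ — violated.
(5) a2 − a7 = 3 − 9 = -6, not -9 — violated.

No — constraints 1, 2, 4, and 5 are not satisfied.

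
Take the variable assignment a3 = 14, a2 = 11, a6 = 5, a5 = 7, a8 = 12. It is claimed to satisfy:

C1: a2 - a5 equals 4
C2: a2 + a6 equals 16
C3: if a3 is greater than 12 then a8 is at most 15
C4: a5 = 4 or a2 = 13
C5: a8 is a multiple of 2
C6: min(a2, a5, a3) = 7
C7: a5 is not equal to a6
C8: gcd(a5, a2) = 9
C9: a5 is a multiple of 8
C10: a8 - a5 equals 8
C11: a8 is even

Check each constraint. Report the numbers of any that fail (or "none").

C1: a2 - a5 = 11 - 7 = 4 — OK.
C2: a2 + a6 = 11 + 5 = 16 — OK.
C3: a3 = 14 > 12, so we need a8 ≤ 15; a8 = 12 ≤ 15 — OK.
C4: a5 = 7 ≠ 4 and a2 = 11 ≠ 13; both disjuncts false — violated.
C5: 12 / 2 = 6, so 2 divides 12 — OK.
C6: min(11, 7, 14) = 7 — OK.
C7: a5 = 7, a6 = 5; distinct — OK.
C8: gcd(7, 11) = 1, not 9 — violated.
C9: 7 = 8*0 + 7, so 8 does not divide 7 — violated.
C10: a8 - a5 = 12 - 7 = 5, not 8 — violated.
C11: a8 = 12 is even — OK.

Violated: 4, 8, 9, and 10.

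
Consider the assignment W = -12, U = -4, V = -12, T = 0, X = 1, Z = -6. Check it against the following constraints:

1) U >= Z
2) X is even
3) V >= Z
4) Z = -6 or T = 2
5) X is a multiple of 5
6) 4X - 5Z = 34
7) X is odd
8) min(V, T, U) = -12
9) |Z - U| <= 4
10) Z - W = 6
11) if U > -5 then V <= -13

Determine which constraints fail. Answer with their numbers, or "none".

1) U = -4, Z = -6; -4 ≥ -6  true
2) X = 1 is odd  false
3) V = -12, Z = -6; -12 < -6 (want ≥)  false
4) Z = -6 = -6 (first disjunct)  true
5) 1 = 5*0 + 1, so 5 does not divide 1  false
6) 4X - 5Z = 4(1) - 5(-6) = 34  true
7) X = 1 is odd  true
8) min(-12, 0, -4) = -12  true
9) |-6 - (-4)| = 2; 2 ≤ 4  true
10) Z - W = -6 - (-12) = 6  true
11) U = -4 > -5, so we need V ≤ -13; but V = -12 > -13  false

Constraints 2, 3, 5, and 11 do not hold.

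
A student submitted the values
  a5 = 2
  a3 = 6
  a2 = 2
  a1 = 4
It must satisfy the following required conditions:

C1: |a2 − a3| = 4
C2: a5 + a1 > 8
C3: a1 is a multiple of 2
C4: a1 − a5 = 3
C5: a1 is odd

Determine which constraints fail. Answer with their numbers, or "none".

Violated: 2, 4, and 5.

C1: |2 − 6| = 4 — holds.
C2: a5 + a1 = 2 + 4 = 6; 6 ≤ 8, bound 8 not met — does not hold.
C3: 4 / 2 = 2, so 2 divides 4 — holds.
C4: a1 − a5 = 4 − 2 = 2, not 3 — does not hold.
C5: a1 = 4 is even — does not hold.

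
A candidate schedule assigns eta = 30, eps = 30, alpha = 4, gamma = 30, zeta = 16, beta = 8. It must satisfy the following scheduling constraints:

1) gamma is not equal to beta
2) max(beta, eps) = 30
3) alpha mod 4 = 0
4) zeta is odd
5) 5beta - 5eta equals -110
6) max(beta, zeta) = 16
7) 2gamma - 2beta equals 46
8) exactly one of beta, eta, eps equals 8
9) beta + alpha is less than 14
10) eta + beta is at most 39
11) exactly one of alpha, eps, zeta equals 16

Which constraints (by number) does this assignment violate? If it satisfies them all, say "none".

The assignment fails constraints 4 and 7.

1) gamma = 30, beta = 8; distinct  ✓
2) max(8, 30) = 30  ✓
3) 4 mod 4 = 0  ✓
4) zeta = 16 is even  ✗
5) 5beta - 5eta = 5(8) - 5(30) = -110  ✓
6) max(8, 16) = 16  ✓
7) 2gamma - 2beta = 2(30) - 2(8) = 44, not 46  ✗
8) beta=8, eta=30, eps=30; 1 of them equals 8  ✓
9) beta + alpha = 8 + 4 = 12; 12 < 14  ✓
10) eta + beta = 30 + 8 = 38; 38 ≤ 39  ✓
11) alpha=4, eps=30, zeta=16; 1 of them equals 16  ✓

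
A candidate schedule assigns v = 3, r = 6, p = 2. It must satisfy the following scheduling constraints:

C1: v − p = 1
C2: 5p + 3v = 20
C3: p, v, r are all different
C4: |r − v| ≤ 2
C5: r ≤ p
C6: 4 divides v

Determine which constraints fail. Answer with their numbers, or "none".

C1: v − p = 3 − 2 = 1 — holds.
C2: 5p + 3v = 5(2) + 3(3) = 19, not 20 — does not hold.
C3: values 2, 3, 6 are pairwise distinct — holds.
C4: |6 − 3| = 3; 3 > 2, exceeds bound 2 — does not hold.
C5: r = 6, p = 2; 6 > 2 (want ≤) — does not hold.
C6: 3 = 4×0 + 3, so 4 does not divide 3 — does not hold.

Violated: 2, 4, 5, 6.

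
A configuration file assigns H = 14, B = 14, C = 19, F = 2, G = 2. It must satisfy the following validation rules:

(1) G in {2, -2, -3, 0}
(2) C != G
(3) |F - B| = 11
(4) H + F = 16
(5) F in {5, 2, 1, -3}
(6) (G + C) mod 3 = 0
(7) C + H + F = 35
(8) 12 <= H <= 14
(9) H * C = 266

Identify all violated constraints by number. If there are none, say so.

Constraint 3 is violated.

(1) G = 2 is in {2, -2, -3, 0} — holds.
(2) C = 19, G = 2; distinct — holds.
(3) |2 - 14| = 12, not 11 — does not hold.
(4) H + F = 14 + 2 = 16 — holds.
(5) F = 2 is in {5, 2, 1, -3} — holds.
(6) G + C = 21; 21 mod 3 = 0 — holds.
(7) C + H + F = 19 + 14 + 2 = 35 — holds.
(8) H = 14 lies in [12, 14] — holds.
(9) H * C = 14 * 19 = 266 — holds.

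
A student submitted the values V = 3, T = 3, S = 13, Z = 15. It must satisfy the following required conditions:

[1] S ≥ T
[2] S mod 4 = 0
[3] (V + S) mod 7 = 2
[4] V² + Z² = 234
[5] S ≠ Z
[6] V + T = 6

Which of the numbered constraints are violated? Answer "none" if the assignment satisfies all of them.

Violated: 2.

[1] S = 13, T = 3; 13 ≥ 3 — OK.
[2] 13 mod 4 = 1, not 0 — violated.
[3] V + S = 16; 16 mod 7 = 2 — OK.
[4] V² + Z² = 3² + 15² = 9 + 225 = 234 — OK.
[5] S = 13, Z = 15; distinct — OK.
[6] V + T = 3 + 3 = 6 — OK.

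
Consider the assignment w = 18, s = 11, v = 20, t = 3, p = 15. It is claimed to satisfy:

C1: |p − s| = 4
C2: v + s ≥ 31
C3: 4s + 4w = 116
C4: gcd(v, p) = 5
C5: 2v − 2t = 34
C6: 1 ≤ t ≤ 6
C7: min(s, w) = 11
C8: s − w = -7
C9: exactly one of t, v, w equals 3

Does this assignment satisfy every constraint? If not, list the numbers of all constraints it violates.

No violations.

C1: |15 − 11| = 4  ✔
C2: v + s = 20 + 11 = 31; 31 ≥ 31  ✔
C3: 4s + 4w = 4(11) + 4(18) = 116  ✔
C4: gcd(20, 15) = 5  ✔
C5: 2v − 2t = 2(20) − 2(3) = 34  ✔
C6: t = 3 lies in [1, 6]  ✔
C7: min(11, 18) = 11  ✔
C8: s − w = 11 − 18 = -7  ✔
C9: t=3, v=20, w=18; 1 of them equals 3  ✔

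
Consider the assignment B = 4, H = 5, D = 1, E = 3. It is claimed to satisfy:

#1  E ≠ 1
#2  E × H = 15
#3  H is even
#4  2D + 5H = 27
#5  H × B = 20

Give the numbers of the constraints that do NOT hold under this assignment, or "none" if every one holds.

#1 E = 3, and 3 ≠ 1 — satisfied.
#2 E × H = 3 × 5 = 15 — satisfied.
#3 H = 5 is odd — violated.
#4 2D + 5H = 2(1) + 5(5) = 27 — satisfied.
#5 H × B = 5 × 4 = 20 — satisfied.

Constraint 3 is violated.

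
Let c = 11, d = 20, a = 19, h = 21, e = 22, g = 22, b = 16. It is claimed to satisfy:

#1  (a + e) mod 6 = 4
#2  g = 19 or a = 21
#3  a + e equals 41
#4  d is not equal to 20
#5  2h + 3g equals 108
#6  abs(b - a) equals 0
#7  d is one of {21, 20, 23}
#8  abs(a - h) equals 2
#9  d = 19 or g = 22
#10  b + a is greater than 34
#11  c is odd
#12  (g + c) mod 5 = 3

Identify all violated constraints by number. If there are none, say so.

#1 a + e = 41; 41 mod 6 = 5, not 4 — fails.
#2 g = 22 ≠ 19 and a = 19 ≠ 21; both disjuncts false — fails.
#3 a + e = 19 + 22 = 41 — holds.
#4 d = 20, but 20 is required to differ — fails.
#5 2h + 3g = 2(21) + 3(22) = 108 — holds.
#6 abs(16 - 19) = 3, not 0 — fails.
#7 d = 20 is in {21, 20, 23} — holds.
#8 abs(19 - 21) = 2 — holds.
#9 d = 20 ≠ 19, but g = 22 = 22 (second disjunct) — holds.
#10 b + a = 16 + 19 = 35; 35 > 34 — holds.
#11 c = 11 is odd — holds.
#12 g + c = 33; 33 mod 5 = 3 — holds.

Constraints 1, 2, 4, and 6 do not hold.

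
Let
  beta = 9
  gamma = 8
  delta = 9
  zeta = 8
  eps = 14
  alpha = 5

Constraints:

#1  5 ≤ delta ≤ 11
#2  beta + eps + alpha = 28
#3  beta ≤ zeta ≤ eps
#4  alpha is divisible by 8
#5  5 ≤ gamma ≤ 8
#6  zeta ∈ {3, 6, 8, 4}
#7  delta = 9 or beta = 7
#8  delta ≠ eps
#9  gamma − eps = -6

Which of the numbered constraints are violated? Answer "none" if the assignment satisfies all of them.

Constraints 3 and 4 do not hold.

#1 delta = 9 lies in [5, 11]  holds
#2 beta + eps + alpha = 9 + 14 + 5 = 28  holds
#3 values 9, 8, 14; beta = 9 is not ≤ zeta = 8  fails
#4 5 = 8×0 + 5, so 8 does not divide 5  fails
#5 gamma = 8 lies in [5, 8]  holds
#6 zeta = 8 is in {3, 6, 8, 4}  holds
#7 delta = 9 = 9 (first disjunct)  holds
#8 delta = 9, eps = 14; distinct  holds
#9 gamma − eps = 8 − 14 = -6  holds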